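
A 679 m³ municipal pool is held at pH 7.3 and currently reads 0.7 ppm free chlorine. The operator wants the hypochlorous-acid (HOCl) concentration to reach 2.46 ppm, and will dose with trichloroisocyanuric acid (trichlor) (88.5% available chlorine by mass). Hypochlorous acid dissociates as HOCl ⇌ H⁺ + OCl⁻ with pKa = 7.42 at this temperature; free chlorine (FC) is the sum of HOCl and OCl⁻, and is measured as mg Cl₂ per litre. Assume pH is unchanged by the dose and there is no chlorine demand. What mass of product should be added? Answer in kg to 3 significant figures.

2.78 kg

Volume: 679 m³ = 679,000 L.
[OCl⁻]/[HOCl] = 10^(pH − pKa) = 10^(7.3 − 7.42) = 0.7586; fraction as HOCl = 1/(1 + 0.7586) = 0.5686.
Free chlorine required for 2.46 ppm HOCl: 2.46 / 0.5686 = 4.326 ppm.
FC to add: 4.326 − 0.7 = 3.626 mg/L as Cl₂.
Cl₂ equivalent: 3.626 mg/L × 679,000 L = 2462 g.
Product at 88.5% available Cl: 2462 / 0.885 = 2782 g.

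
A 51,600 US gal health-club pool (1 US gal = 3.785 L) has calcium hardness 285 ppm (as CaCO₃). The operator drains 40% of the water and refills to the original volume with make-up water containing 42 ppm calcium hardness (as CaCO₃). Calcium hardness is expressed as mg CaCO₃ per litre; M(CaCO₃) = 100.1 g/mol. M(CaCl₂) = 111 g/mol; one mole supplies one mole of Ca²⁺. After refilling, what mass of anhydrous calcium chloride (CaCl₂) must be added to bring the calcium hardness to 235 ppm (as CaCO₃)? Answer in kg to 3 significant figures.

Volume: 51,600 US gal × 3.785 L/gal = 195,306 L.
After draining 40% and refilling: 285 × 0.60 + 42 × 0.40 = 187.8 ppm.
Deficit to target: 235 − 187.8 = 47.2 mg/L.
As CaCO₃: 47.2 mg/L × 195,306 L = 9218 g; ÷ 100.1 = 92.09 mol Ca²⁺.
Mass: 92.09 × 111 = 10,220 g.

10.2 kg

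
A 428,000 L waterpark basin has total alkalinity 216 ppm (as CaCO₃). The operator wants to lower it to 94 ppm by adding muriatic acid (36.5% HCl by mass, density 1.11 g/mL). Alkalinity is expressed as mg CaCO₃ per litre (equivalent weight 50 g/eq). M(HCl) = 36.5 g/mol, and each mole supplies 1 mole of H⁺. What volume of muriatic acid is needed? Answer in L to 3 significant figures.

Alkalinity to neutralize: (216 − 94) = 122 mg/L as CaCO₃ × 428,000 L = 52,220 g as CaCO₃.
Equivalents of H⁺ required: 52,220 ÷ 50 g/eq = 1044 eq = 1044 mol HCl.
Mass of HCl: 1044 × 36.5 = 38,120 g.
Mass of 36.5% solution: 38,120 / 0.365 = 104,400 g.
Volume: 104,400 g ÷ 1.11 g/mL = 94,080 mL.

94.1 L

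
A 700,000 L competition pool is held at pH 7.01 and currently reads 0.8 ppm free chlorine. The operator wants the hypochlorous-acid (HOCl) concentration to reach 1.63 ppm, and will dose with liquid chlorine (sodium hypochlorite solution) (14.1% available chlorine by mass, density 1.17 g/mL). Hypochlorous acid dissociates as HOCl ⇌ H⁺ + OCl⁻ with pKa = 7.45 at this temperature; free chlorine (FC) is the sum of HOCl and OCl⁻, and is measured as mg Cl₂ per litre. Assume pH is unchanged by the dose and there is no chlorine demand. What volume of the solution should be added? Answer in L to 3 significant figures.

[OCl⁻]/[HOCl] = 10^(pH − pKa) = 10^(7.01 − 7.45) = 0.3631; fraction as HOCl = 1/(1 + 0.3631) = 0.7336.
Free chlorine required for 1.63 ppm HOCl: 1.63 / 0.7336 = 2.222 ppm.
FC to add: 2.222 − 0.8 = 1.422 mg/L as Cl₂.
Cl₂ equivalent: 1.422 mg/L × 700,000 L = 995.3 g.
Product at 14.1% available Cl: 995.3 / 0.141 = 7059 g.
Volume: 7059 g ÷ 1.17 g/mL = 6033 mL.

6.03 L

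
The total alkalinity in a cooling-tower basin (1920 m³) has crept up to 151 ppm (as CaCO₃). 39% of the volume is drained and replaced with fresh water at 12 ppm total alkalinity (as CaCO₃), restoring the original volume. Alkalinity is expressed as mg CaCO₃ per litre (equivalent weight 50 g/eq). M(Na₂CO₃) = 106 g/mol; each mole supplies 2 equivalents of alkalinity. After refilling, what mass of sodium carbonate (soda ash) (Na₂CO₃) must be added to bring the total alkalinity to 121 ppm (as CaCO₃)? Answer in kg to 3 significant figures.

49.3 kg

Volume: 1920 m³ = 1,920,000 L.
After draining 39% and refilling: 151 × 0.61 + 12 × 0.39 = 96.79 ppm.
Deficit to target: 121 − 96.79 = 24.21 mg/L.
As CaCO₃: 24.21 mg/L × 1,920,000 L = 46,480 g; ÷ 50 g/eq ÷ 2 = 464.8 mol Na₂CO₃.
Mass: 464.8 × 106 = 49,270 g.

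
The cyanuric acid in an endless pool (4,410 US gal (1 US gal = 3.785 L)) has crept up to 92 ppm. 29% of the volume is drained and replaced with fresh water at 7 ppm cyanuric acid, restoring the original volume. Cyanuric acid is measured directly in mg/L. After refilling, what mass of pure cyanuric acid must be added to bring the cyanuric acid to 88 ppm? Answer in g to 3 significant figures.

345 g

Volume: 4,410 US gal × 3.785 L/gal = 16,692 L.
After draining 29% and refilling: 92 × 0.71 + 7 × 0.29 = 67.35 ppm.
Deficit to target: 88 − 67.35 = 20.65 mg/L.
Mass: 20.65 mg/L × 16,692 L = 344.7 g cyanuric acid.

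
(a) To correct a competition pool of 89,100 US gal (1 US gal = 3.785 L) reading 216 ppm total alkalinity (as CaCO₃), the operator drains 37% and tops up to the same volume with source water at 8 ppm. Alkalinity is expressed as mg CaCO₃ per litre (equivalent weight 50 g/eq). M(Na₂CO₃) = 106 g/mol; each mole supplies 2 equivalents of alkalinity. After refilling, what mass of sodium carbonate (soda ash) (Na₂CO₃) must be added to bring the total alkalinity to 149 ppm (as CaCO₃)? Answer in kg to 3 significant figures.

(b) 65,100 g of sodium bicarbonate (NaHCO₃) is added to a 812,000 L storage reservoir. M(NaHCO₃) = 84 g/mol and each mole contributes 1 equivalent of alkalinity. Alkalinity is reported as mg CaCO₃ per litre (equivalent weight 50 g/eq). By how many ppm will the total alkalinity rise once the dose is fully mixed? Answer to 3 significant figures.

(a) Volume: 89,100 US gal × 3.785 L/gal = 337,244 L.
(a) After draining 37% and refilling: 216 × 0.63 + 8 × 0.37 = 139.04 ppm.
(a) Deficit to target: 149 − 139.04 = 9.96 mg/L.
(a) As CaCO₃: 9.96 mg/L × 337,244 L = 3359 g; ÷ 50 g/eq ÷ 2 = 33.59 mol Na₂CO₃.
(a) Mass: 33.59 × 106 = 3560 g.

(b) Moles of NaHCO₃: 65,100 g ÷ 84 g/mol = 775 mol → 775 eq of alkalinity.
(b) As CaCO₃: 775 eq × 50 g/eq = 38,750 g.
(b) Rise: 38,750 g / 812,000 L × 1000 = 47.72 mg/L.

(a) 3.56 kg; (b) 47.7 ppm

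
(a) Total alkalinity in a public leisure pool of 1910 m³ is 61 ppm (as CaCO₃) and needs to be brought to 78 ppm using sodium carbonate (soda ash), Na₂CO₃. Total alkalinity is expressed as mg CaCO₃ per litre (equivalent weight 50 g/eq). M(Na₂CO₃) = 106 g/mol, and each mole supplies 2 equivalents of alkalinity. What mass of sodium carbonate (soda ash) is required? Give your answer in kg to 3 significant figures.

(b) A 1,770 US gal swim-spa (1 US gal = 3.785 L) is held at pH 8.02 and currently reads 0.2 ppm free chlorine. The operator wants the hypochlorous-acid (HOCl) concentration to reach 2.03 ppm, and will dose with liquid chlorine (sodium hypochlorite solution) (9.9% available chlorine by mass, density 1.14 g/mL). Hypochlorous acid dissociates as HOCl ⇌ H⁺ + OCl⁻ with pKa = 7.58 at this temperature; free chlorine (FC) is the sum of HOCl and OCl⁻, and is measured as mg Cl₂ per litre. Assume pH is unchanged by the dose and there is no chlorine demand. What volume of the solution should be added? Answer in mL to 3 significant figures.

(a) Volume: 1910 m³ = 1,910,000 L.
(a) Alkalinity to add: (78 − 61) = 17 mg/L as CaCO₃ × 1,910,000 L = 32,470 g as CaCO₃.
(a) Equivalents: 32,470 g ÷ 50 g/eq = 649.4 eq.
(a) Each mole of Na₂CO₃ supplies 2 eq, so 649.4 / 2 = 324.7 mol.
(a) Mass: 324.7 mol × 106 g/mol = 34,420 g.

(b) Volume: 1,770 US gal × 3.785 L/gal = 6,699 L.
(b) [OCl⁻]/[HOCl] = 10^(pH − pKa) = 10^(8.02 − 7.58) = 2.754; fraction as HOCl = 1/(1 + 2.754) = 0.2664.
(b) Free chlorine required for 2.03 ppm HOCl: 2.03 / 0.2664 = 7.621 ppm.
(b) FC to add: 7.621 − 0.2 = 7.421 mg/L as Cl₂.
(b) Cl₂ equivalent: 7.421 mg/L × 6,699 L = 49.72 g.
(b) Product at 9.9% available Cl: 49.72 / 0.099 = 502.2 g.
(b) Volume: 502.2 g ÷ 1.14 g/mL = 440.5 mL.

(a) 34.4 kg; (b) 441 mL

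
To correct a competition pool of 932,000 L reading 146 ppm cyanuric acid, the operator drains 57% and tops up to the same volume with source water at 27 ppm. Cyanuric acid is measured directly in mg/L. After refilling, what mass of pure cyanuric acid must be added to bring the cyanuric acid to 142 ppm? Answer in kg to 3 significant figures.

After draining 57% and refilling: 146 × 0.43 + 27 × 0.57 = 78.17 ppm.
Deficit to target: 142 − 78.17 = 63.83 mg/L.
Mass: 63.83 mg/L × 932,000 L = 59,490 g cyanuric acid.

59.5 kg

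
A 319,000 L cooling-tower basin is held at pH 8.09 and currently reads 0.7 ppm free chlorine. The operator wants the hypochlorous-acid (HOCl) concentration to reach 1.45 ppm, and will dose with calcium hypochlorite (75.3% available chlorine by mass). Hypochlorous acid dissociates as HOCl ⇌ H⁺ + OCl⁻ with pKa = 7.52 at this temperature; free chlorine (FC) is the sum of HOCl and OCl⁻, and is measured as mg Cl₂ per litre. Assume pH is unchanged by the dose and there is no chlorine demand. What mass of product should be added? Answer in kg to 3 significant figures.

2.60 kg

[OCl⁻]/[HOCl] = 10^(pH − pKa) = 10^(8.09 − 7.52) = 3.715; fraction as HOCl = 1/(1 + 3.715) = 0.2121.
Free chlorine required for 1.45 ppm HOCl: 1.45 / 0.2121 = 6.837 ppm.
FC to add: 6.837 − 0.7 = 6.137 mg/L as Cl₂.
Cl₂ equivalent: 6.137 mg/L × 319,000 L = 1958 g.
Product at 75.3% available Cl: 1958 / 0.753 = 2600 g.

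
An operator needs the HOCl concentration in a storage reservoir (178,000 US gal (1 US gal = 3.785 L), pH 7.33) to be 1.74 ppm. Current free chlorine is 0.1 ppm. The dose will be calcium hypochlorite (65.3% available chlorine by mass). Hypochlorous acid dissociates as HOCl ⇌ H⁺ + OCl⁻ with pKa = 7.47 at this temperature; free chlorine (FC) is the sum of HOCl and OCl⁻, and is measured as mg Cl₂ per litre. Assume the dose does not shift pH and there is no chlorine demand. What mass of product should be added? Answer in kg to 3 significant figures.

2.99 kg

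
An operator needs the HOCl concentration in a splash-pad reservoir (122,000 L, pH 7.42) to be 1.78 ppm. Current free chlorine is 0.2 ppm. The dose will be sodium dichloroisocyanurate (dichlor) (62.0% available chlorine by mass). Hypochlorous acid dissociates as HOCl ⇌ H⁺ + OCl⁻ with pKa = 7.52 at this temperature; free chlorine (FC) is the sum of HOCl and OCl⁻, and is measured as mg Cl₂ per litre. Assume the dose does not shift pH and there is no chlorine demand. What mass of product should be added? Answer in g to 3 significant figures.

[OCl⁻]/[HOCl] = 10^(pH − pKa) = 10^(7.42 − 7.52) = 0.7943; fraction as HOCl = 1/(1 + 0.7943) = 0.5573.
Free chlorine required for 1.78 ppm HOCl: 1.78 / 0.5573 = 3.194 ppm.
FC to add: 3.194 − 0.2 = 2.994 mg/L as Cl₂.
Cl₂ equivalent: 2.994 mg/L × 122,000 L = 365.3 g.
Product at 62.0% available Cl: 365.3 / 0.62 = 589.1 g.

589 g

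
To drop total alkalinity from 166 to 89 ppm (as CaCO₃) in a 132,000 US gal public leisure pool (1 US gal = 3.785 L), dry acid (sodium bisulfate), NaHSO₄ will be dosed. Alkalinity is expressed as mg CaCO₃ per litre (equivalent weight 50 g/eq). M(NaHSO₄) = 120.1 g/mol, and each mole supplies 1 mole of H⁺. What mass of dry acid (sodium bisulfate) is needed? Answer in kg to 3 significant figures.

92.4 kg

Volume: 132,000 US gal × 3.785 L/gal = 499,620 L.
Alkalinity to neutralize: (166 − 89) = 77 mg/L as CaCO₃ × 499,620 L = 38,470 g as CaCO₃.
Equivalents of H⁺ required: 38,470 ÷ 50 g/eq = 769.4 eq = 769.4 mol NaHSO₄.
Mass of NaHSO₄: 769.4 × 120.1 = 92,410 g.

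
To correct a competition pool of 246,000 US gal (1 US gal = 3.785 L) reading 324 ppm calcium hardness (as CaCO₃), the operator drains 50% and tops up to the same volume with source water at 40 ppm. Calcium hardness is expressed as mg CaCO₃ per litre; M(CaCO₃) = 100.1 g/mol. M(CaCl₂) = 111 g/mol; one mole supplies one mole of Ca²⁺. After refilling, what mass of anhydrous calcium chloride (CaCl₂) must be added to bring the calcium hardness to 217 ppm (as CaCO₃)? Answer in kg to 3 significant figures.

Volume: 246,000 US gal × 3.785 L/gal = 931,110 L.
After draining 50% and refilling: 324 × 0.50 + 40 × 0.50 = 182 ppm.
Deficit to target: 217 − 182 = 35 mg/L.
As CaCO₃: 35 mg/L × 931,110 L = 32,590 g; ÷ 100.1 = 325.6 mol Ca²⁺.
Mass: 325.6 × 111 = 36,140 g.

36.1 kg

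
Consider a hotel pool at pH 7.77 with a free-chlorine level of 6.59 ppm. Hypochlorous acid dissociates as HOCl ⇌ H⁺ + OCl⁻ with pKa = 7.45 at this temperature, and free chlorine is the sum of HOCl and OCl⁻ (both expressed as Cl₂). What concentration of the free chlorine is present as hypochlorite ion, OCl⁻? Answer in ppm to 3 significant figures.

[OCl⁻]/[HOCl] = 10^(pH − pKa) = 10^(7.77 − 7.45) = 10^0.32 = 2.089.
Fraction as HOCl = 1 / (1 + 2.089) = 0.3237.
OCl⁻ = (1 − 0.3237) × 6.59 ppm = 4.457 ppm.

4.46 ppm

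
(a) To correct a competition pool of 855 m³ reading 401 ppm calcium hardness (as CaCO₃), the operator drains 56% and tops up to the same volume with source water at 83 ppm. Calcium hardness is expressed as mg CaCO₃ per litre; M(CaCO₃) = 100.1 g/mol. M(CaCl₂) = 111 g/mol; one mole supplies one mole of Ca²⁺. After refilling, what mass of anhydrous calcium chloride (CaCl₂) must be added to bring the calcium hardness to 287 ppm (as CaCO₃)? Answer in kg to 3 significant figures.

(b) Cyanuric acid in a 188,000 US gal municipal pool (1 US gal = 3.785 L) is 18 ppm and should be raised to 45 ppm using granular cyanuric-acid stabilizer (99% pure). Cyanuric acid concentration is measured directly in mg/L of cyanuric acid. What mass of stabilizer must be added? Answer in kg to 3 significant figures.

(a) 60.8 kg; (b) 19.4 kg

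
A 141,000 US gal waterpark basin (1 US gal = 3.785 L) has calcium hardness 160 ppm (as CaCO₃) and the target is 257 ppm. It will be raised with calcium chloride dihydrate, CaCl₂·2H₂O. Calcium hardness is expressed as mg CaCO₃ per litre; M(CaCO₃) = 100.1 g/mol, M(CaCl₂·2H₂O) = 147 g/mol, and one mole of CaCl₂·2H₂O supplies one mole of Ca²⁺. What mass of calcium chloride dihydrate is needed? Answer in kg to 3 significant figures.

76.0 kg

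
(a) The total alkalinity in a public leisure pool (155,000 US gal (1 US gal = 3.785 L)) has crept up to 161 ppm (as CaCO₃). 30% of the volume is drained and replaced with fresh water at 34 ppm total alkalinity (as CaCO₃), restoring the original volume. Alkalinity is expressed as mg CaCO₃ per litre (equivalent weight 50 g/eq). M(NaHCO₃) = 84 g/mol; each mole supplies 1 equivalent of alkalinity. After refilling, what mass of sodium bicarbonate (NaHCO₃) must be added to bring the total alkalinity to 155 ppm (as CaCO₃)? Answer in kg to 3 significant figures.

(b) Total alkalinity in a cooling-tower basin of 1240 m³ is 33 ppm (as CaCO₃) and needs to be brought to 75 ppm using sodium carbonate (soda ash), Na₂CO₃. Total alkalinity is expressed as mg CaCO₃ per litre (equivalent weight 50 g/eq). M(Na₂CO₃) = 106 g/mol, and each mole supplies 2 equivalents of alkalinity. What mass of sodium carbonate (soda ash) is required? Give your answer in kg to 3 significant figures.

(a) 31.6 kg; (b) 55.2 kg

(a) Volume: 155,000 US gal × 3.785 L/gal = 586,675 L.
(a) After draining 30% and refilling: 161 × 0.70 + 34 × 0.30 = 122.9 ppm.
(a) Deficit to target: 155 − 122.9 = 32.1 mg/L.
(a) As CaCO₃: 32.1 mg/L × 586,675 L = 18,830 g; ÷ 50 g/eq ÷ 1 = 376.6 mol NaHCO₃.
(a) Mass: 376.6 × 84 = 31,640 g.

(b) Volume: 1240 m³ = 1,240,000 L.
(b) Alkalinity to add: (75 − 33) = 42 mg/L as CaCO₃ × 1,240,000 L = 52,080 g as CaCO₃.
(b) Equivalents: 52,080 g ÷ 50 g/eq = 1042 eq.
(b) Each mole of Na₂CO₃ supplies 2 eq, so 1042 / 2 = 520.8 mol.
(b) Mass: 520.8 mol × 106 g/mol = 55,200 g.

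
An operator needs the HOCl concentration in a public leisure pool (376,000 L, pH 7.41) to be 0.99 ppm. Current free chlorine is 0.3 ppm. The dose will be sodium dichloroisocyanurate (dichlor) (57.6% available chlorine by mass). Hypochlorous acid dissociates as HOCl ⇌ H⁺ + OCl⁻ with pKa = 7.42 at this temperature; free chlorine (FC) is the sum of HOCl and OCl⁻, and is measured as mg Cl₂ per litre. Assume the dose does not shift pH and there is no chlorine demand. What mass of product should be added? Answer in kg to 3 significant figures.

[OCl⁻]/[HOCl] = 10^(pH − pKa) = 10^(7.41 − 7.42) = 0.9772; fraction as HOCl = 1/(1 + 0.9772) = 0.5058.
Free chlorine required for 0.99 ppm HOCl: 0.99 / 0.5058 = 1.957 ppm.
FC to add: 1.957 − 0.3 = 1.657 mg/L as Cl₂.
Cl₂ equivalent: 1.657 mg/L × 376,000 L = 623.2 g.
Product at 57.6% available Cl: 623.2 / 0.576 = 1082 g.

1.08 kg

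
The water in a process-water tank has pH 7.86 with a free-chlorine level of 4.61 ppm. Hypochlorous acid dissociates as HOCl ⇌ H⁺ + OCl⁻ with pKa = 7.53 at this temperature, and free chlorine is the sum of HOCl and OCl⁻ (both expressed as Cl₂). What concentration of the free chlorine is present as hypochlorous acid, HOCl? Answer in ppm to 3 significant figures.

1.47 ppm

[OCl⁻]/[HOCl] = 10^(pH − pKa) = 10^(7.86 − 7.53) = 10^0.33 = 2.138.
Fraction as HOCl = 1 / (1 + 2.138) = 0.3187.
HOCl = 0.3187 × 4.61 ppm = 1.469 ppm.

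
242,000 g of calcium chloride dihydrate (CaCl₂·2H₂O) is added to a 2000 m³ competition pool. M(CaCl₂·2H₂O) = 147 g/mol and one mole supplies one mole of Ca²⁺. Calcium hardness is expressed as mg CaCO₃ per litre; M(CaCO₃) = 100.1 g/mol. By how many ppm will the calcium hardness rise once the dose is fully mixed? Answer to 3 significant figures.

82.4 ppm

Volume: 2000 m³ = 2,000,000 L.
Moles of Ca²⁺: 242,000 g ÷ 147 g/mol = 1646 mol.
As CaCO₃: 1646 mol × 100.1 g/mol = 164,800 g.
Rise: 164,800 g / 2,000,000 L × 1000 = 82.4 mg/L.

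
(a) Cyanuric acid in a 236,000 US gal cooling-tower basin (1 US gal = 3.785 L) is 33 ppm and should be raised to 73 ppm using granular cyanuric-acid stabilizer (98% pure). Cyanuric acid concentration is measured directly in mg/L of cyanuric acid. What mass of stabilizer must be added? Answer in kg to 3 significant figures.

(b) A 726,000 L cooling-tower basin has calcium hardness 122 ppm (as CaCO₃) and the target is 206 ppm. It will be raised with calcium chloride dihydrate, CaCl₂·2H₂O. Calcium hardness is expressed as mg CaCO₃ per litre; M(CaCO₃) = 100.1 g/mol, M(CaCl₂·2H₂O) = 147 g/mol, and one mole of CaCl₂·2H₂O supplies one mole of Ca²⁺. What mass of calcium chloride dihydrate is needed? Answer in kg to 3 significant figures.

(a) Volume: 236,000 US gal × 3.785 L/gal = 893,260 L.
(a) CYA to add: (73 − 33) = 40 mg/L × 893,260 L = 35,730 g cyanuric acid.
(a) At 98% purity: 35,730 / 0.98 = 36,460 g product.

(b) Hardness to add: (206 − 122) = 84 mg/L as CaCO₃ × 726,000 L = 60,980 g as CaCO₃.
(b) Moles of Ca²⁺ (1 mol Ca²⁺ ≡ 1 mol CaCO₃): 60,980 / 100.1 g/mol = 609.2 mol.
(b) Mass of CaCl₂·2H₂O: 609.2 × 147 = 89,560 g.

(a) 36.5 kg; (b) 89.6 kg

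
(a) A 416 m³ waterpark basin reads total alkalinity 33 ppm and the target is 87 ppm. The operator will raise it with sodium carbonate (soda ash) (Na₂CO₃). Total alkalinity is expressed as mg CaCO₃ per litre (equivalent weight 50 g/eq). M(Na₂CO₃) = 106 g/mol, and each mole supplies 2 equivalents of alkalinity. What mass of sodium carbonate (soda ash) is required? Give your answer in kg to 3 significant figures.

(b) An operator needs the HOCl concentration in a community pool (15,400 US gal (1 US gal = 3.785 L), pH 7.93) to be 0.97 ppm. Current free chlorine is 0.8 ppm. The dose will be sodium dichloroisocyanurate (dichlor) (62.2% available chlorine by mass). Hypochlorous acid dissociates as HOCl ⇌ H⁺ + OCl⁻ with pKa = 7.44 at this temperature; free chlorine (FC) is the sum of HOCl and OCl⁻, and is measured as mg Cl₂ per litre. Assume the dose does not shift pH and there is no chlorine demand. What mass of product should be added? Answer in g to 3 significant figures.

(a) Volume: 416 m³ = 416,000 L.
(a) Alkalinity to add: (87 − 33) = 54 mg/L as CaCO₃ × 416,000 L = 22,460 g as CaCO₃.
(a) Equivalents: 22,460 g ÷ 50 g/eq = 449.3 eq.
(a) Each mole of Na₂CO₃ supplies 2 eq, so 449.3 / 2 = 224.6 mol.
(a) Mass: 224.6 mol × 106 g/mol = 23,810 g.

(b) Volume: 15,400 US gal × 3.785 L/gal = 58,289 L.
(b) [OCl⁻]/[HOCl] = 10^(pH − pKa) = 10^(7.93 − 7.44) = 3.09; fraction as HOCl = 1/(1 + 3.09) = 0.2445.
(b) Free chlorine required for 0.97 ppm HOCl: 0.97 / 0.2445 = 3.968 ppm.
(b) FC to add: 3.968 − 0.8 = 3.168 mg/L as Cl₂.
(b) Cl₂ equivalent: 3.168 mg/L × 58,289 L = 184.6 g.
(b) Product at 62.2% available Cl: 184.6 / 0.622 = 296.8 g.

(a) 23.8 kg; (b) 297 g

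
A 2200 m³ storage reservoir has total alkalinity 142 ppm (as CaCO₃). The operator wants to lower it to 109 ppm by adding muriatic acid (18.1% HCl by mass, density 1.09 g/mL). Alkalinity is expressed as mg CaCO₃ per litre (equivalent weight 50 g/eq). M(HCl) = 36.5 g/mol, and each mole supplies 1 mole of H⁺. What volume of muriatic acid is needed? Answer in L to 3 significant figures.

269 L

Volume: 2200 m³ = 2,200,000 L.
Alkalinity to neutralize: (142 − 109) = 33 mg/L as CaCO₃ × 2,200,000 L = 72,600 g as CaCO₃.
Equivalents of H⁺ required: 72,600 ÷ 50 g/eq = 1452 eq = 1452 mol HCl.
Mass of HCl: 1452 × 36.5 = 53,000 g.
Mass of 18.1% solution: 53,000 / 0.181 = 292,800 g.
Volume: 292,800 g ÷ 1.09 g/mL = 268,600 mL.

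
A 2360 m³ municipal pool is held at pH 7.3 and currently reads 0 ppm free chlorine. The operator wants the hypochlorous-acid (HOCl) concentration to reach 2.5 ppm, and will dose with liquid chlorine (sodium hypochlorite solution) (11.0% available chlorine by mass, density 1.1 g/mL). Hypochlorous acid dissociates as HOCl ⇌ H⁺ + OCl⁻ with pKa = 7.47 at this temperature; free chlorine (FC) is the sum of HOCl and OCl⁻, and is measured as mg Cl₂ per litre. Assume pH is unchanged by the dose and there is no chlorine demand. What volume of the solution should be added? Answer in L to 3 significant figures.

81.7 L

Volume: 2360 m³ = 2,360,000 L.
[OCl⁻]/[HOCl] = 10^(pH − pKa) = 10^(7.3 − 7.47) = 0.6761; fraction as HOCl = 1/(1 + 0.6761) = 0.5966.
Free chlorine required for 2.5 ppm HOCl: 2.5 / 0.5966 = 4.19 ppm.
FC to add: 4.19 − 0 = 4.19 mg/L as Cl₂.
Cl₂ equivalent: 4.19 mg/L × 2,360,000 L = 9889 g.
Product at 11.0% available Cl: 9889 / 0.11 = 89,900 g.
Volume: 89,900 g ÷ 1.1 g/mL = 81,730 mL.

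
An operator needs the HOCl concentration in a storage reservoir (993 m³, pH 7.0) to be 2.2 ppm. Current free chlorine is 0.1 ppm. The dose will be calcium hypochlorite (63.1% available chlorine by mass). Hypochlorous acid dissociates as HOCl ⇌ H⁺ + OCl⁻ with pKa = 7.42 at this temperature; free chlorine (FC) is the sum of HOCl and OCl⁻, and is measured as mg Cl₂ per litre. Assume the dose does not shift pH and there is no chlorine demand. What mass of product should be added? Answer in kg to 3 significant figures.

Volume: 993 m³ = 993,000 L.
[OCl⁻]/[HOCl] = 10^(pH − pKa) = 10^(7.0 − 7.42) = 0.3802; fraction as HOCl = 1/(1 + 0.3802) = 0.7245.
Free chlorine required for 2.2 ppm HOCl: 2.2 / 0.7245 = 3.036 ppm.
FC to add: 3.036 − 0.1 = 2.936 mg/L as Cl₂.
Cl₂ equivalent: 2.936 mg/L × 993,000 L = 2916 g.
Product at 63.1% available Cl: 2916 / 0.631 = 4621 g.

4.62 kg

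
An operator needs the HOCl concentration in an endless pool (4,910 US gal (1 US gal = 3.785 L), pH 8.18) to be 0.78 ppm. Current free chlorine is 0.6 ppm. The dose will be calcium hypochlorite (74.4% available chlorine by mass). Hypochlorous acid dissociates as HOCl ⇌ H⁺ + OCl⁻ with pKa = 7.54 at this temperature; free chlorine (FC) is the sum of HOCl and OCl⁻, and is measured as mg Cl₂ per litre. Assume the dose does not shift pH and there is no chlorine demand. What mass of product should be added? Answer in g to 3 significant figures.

89.5 g

Volume: 4,910 US gal × 3.785 L/gal = 18,584 L.
[OCl⁻]/[HOCl] = 10^(pH − pKa) = 10^(8.18 − 7.54) = 4.365; fraction as HOCl = 1/(1 + 4.365) = 0.1864.
Free chlorine required for 0.78 ppm HOCl: 0.78 / 0.1864 = 4.185 ppm.
FC to add: 4.185 − 0.6 = 3.585 mg/L as Cl₂.
Cl₂ equivalent: 3.585 mg/L × 18,584 L = 66.62 g.
Product at 74.4% available Cl: 66.62 / 0.744 = 89.55 g.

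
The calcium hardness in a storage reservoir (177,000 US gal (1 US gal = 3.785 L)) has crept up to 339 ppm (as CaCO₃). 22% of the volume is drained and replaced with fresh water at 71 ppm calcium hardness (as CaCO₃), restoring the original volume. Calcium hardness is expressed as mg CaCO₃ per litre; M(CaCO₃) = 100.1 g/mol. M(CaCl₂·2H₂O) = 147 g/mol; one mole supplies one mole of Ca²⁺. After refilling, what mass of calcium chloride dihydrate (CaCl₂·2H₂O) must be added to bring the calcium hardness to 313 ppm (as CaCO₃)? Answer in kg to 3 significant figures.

Volume: 177,000 US gal × 3.785 L/gal = 669,945 L.
After draining 22% and refilling: 339 × 0.78 + 71 × 0.22 = 280.04 ppm.
Deficit to target: 313 − 280.04 = 32.96 mg/L.
As CaCO₃: 32.96 mg/L × 669,945 L = 22,080 g; ÷ 100.1 = 220.6 mol Ca²⁺.
Mass: 220.6 × 147 = 32,430 g.

32.4 kg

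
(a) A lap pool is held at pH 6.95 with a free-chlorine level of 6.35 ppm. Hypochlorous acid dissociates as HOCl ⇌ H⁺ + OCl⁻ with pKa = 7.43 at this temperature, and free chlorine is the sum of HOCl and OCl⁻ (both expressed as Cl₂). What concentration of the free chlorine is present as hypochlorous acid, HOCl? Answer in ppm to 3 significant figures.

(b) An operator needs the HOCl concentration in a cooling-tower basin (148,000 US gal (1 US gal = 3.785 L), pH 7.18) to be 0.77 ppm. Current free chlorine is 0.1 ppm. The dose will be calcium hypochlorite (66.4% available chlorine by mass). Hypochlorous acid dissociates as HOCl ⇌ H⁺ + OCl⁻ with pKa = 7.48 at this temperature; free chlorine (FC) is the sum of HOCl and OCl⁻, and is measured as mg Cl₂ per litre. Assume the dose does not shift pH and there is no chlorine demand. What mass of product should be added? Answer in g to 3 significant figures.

(a) 4.77 ppm; (b) 891 g

(a) [OCl⁻]/[HOCl] = 10^(pH − pKa) = 10^(6.95 − 7.43) = 10^-0.48 = 0.3311.
(a) Fraction as HOCl = 1 / (1 + 0.3311) = 0.7512.
(a) HOCl = 0.7512 × 6.35 ppm = 4.77 ppm.

(b) Volume: 148,000 US gal × 3.785 L/gal = 560,180 L.
(b) [OCl⁻]/[HOCl] = 10^(pH − pKa) = 10^(7.18 − 7.48) = 0.5012; fraction as HOCl = 1/(1 + 0.5012) = 0.6661.
(b) Free chlorine required for 0.77 ppm HOCl: 0.77 / 0.6661 = 1.156 ppm.
(b) FC to add: 1.156 − 0.1 = 1.056 mg/L as Cl₂.
(b) Cl₂ equivalent: 1.056 mg/L × 560,180 L = 591.5 g.
(b) Product at 66.4% available Cl: 591.5 / 0.664 = 890.8 g.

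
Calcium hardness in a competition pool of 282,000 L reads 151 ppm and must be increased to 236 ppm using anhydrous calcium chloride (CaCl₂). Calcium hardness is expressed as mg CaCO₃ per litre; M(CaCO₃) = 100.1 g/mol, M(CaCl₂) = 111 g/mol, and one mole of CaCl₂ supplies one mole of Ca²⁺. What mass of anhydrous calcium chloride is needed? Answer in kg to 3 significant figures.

26.6 kg

Hardness to add: (236 − 151) = 85 mg/L as CaCO₃ × 282,000 L = 23,970 g as CaCO₃.
Moles of Ca²⁺ (1 mol Ca²⁺ ≡ 1 mol CaCO₃): 23,970 / 100.1 g/mol = 239.5 mol.
Mass of CaCl₂: 239.5 × 111 = 26,580 g.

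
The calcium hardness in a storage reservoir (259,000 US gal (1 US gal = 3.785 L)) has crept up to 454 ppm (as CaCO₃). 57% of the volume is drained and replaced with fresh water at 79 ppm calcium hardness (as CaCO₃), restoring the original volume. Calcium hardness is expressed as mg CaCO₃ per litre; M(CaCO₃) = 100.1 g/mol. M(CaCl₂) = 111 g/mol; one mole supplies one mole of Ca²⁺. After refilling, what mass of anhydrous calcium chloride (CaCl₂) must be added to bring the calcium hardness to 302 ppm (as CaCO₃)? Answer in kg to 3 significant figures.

Volume: 259,000 US gal × 3.785 L/gal = 980,315 L.
After draining 57% and refilling: 454 × 0.43 + 79 × 0.57 = 240.25 ppm.
Deficit to target: 302 − 240.25 = 61.75 mg/L.
As CaCO₃: 61.75 mg/L × 980,315 L = 60,530 g; ÷ 100.1 = 604.7 mol Ca²⁺.
Mass: 604.7 × 111 = 67,130 g.

67.1 kg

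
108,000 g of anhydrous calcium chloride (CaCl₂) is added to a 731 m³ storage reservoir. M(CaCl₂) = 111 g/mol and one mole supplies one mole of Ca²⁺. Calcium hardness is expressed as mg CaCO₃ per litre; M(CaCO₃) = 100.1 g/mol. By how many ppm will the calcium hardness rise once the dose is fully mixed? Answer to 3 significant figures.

Volume: 731 m³ = 731,000 L.
Moles of Ca²⁺: 108,000 g ÷ 111 g/mol = 973 mol.
As CaCO₃: 973 mol × 100.1 g/mol = 97,390 g.
Rise: 97,390 g / 731,000 L × 1000 = 133.2 mg/L.

133 ppm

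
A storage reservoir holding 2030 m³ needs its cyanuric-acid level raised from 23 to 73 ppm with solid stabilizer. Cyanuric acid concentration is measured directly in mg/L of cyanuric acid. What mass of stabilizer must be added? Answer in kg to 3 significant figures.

102 kg

Volume: 2030 m³ = 2,030,000 L.
CYA to add: (73 − 23) = 50 mg/L × 2,030,000 L = 101,500 g cyanuric acid.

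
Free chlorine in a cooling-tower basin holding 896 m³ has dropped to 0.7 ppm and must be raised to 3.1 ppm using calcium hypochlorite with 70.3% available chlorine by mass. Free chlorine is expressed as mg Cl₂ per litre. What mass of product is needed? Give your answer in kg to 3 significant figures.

Volume: 896 m³ = 896,000 L.
Chlorine deficit: 3.1 − 0.7 = 2.4 ppm = 2.4 mg/L as Cl₂.
Cl₂ equivalent needed: 2.4 mg/L × 896,000 L = 2,150,000 mg = 2150 g.
Product at 70.3% available chlorine: 2150 / 0.703 = 3059 g.

3.06 kg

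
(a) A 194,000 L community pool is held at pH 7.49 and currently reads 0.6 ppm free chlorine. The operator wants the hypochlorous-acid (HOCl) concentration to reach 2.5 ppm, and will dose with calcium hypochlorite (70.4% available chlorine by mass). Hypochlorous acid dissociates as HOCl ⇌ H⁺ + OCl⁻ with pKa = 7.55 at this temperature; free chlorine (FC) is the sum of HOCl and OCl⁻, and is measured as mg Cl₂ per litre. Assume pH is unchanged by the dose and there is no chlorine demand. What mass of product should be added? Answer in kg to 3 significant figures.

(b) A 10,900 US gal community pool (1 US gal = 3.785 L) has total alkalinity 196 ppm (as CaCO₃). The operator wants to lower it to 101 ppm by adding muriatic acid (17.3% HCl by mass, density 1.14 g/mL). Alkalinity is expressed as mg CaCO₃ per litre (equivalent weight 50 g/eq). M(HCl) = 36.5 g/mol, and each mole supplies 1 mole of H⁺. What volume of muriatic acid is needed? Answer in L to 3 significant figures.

(a) 1.12 kg; (b) 14.5 L

(a) [OCl⁻]/[HOCl] = 10^(pH − pKa) = 10^(7.49 − 7.55) = 0.871; fraction as HOCl = 1/(1 + 0.871) = 0.5345.
(a) Free chlorine required for 2.5 ppm HOCl: 2.5 / 0.5345 = 4.677 ppm.
(a) FC to add: 4.677 − 0.6 = 4.077 mg/L as Cl₂.
(a) Cl₂ equivalent: 4.077 mg/L × 194,000 L = 791 g.
(a) Product at 70.4% available Cl: 791 / 0.704 = 1124 g.

(b) Volume: 10,900 US gal × 3.785 L/gal = 41,256 L.
(b) Alkalinity to neutralize: (196 − 101) = 95 mg/L as CaCO₃ × 41,256 L = 3919 g as CaCO₃.
(b) Equivalents of H⁺ required: 3919 ÷ 50 g/eq = 78.39 eq = 78.39 mol HCl.
(b) Mass of HCl: 78.39 × 36.5 = 2861 g.
(b) Mass of 17.3% solution: 2861 / 0.173 = 16,540 g.
(b) Volume: 16,540 g ÷ 1.14 g/mL = 14,510 mL.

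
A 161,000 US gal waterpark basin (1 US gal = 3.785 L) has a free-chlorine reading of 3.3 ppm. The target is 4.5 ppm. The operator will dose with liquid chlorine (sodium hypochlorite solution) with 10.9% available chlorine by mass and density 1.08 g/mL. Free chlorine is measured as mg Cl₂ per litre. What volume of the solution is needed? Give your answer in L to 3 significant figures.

Volume: 161,000 US gal × 3.785 L/gal = 609,385 L.
Chlorine deficit: 4.5 − 3.3 = 1.2 ppm = 1.2 mg/L as Cl₂.
Cl₂ equivalent needed: 1.2 mg/L × 609,385 L = 731,300 mg = 731.3 g.
Product at 10.9% available chlorine: 731.3 / 0.109 = 6709 g.
Volume at density 1.08 g/mL: 6709 g ÷ 1.08 g/mL = 6212 mL.

6.21 L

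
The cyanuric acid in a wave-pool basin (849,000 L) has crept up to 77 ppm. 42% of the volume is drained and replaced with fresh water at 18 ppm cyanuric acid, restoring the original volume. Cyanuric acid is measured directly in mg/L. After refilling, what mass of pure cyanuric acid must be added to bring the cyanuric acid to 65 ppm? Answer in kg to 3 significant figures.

After draining 42% and refilling: 77 × 0.58 + 18 × 0.42 = 52.22 ppm.
Deficit to target: 65 − 52.22 = 12.78 mg/L.
Mass: 12.78 mg/L × 849,000 L = 10,850 g cyanuric acid.

10.9 kg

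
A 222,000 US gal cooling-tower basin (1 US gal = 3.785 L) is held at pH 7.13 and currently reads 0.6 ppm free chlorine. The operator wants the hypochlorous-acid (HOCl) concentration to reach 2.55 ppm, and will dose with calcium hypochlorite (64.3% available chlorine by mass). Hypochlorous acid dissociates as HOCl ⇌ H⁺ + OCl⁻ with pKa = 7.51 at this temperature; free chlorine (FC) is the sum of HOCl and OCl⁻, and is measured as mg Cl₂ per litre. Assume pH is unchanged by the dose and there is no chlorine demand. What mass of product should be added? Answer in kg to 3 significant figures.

3.94 kg

Volume: 222,000 US gal × 3.785 L/gal = 840,270 L.
[OCl⁻]/[HOCl] = 10^(pH − pKa) = 10^(7.13 − 7.51) = 0.4169; fraction as HOCl = 1/(1 + 0.4169) = 0.7058.
Free chlorine required for 2.55 ppm HOCl: 2.55 / 0.7058 = 3.613 ppm.
FC to add: 3.613 − 0.6 = 3.013 mg/L as Cl₂.
Cl₂ equivalent: 3.013 mg/L × 840,270 L = 2532 g.
Product at 64.3% available Cl: 2532 / 0.643 = 3937 g.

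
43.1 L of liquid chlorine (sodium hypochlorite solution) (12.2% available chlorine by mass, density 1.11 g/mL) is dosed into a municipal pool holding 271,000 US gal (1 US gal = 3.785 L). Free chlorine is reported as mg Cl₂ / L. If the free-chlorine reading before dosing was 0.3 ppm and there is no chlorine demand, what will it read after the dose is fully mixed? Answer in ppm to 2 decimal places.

5.99 ppm

Volume: 271,000 US gal × 3.785 L/gal = 1,025,735 L.
Mass of solution: 43.1 L × 1000 mL/L × 1.11 g/mL = 47,840 g.
Available chlorine delivered: 47,840 g × 0.122 = 5837 g as Cl₂.
Concentration rise: 5837 g / 1,025,735 L = 5.69 mg/L = 5.69 ppm.
Final FC: 0.3 + 5.69 = 5.99 ppm.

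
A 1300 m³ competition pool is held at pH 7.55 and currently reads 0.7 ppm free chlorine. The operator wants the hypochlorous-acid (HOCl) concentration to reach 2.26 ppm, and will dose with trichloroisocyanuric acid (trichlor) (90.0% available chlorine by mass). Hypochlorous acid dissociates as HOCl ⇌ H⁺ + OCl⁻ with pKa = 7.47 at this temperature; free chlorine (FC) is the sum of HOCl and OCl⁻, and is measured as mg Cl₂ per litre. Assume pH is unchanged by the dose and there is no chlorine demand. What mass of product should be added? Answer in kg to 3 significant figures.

Volume: 1300 m³ = 1,300,000 L.
[OCl⁻]/[HOCl] = 10^(pH − pKa) = 10^(7.55 − 7.47) = 1.202; fraction as HOCl = 1/(1 + 1.202) = 0.4541.
Free chlorine required for 2.26 ppm HOCl: 2.26 / 0.4541 = 4.977 ppm.
FC to add: 4.977 − 0.7 = 4.277 mg/L as Cl₂.
Cl₂ equivalent: 4.277 mg/L × 1,300,000 L = 5560 g.
Product at 90.0% available Cl: 5560 / 0.9 = 6178 g.

6.18 kg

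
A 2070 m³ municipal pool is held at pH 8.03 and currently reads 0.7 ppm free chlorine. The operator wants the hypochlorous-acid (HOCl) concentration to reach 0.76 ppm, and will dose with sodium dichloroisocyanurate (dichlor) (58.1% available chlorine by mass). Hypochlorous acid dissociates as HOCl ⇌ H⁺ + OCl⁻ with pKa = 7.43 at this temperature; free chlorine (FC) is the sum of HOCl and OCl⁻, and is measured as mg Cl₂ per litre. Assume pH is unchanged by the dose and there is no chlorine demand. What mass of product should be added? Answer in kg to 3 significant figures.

Volume: 2070 m³ = 2,070,000 L.
[OCl⁻]/[HOCl] = 10^(pH − pKa) = 10^(8.03 − 7.43) = 3.981; fraction as HOCl = 1/(1 + 3.981) = 0.2008.
Free chlorine required for 0.76 ppm HOCl: 0.76 / 0.2008 = 3.786 ppm.
FC to add: 3.786 − 0.7 = 3.086 mg/L as Cl₂.
Cl₂ equivalent: 3.086 mg/L × 2,070,000 L = 6387 g.
Product at 58.1% available Cl: 6387 / 0.581 = 10,990 g.

11.0 kg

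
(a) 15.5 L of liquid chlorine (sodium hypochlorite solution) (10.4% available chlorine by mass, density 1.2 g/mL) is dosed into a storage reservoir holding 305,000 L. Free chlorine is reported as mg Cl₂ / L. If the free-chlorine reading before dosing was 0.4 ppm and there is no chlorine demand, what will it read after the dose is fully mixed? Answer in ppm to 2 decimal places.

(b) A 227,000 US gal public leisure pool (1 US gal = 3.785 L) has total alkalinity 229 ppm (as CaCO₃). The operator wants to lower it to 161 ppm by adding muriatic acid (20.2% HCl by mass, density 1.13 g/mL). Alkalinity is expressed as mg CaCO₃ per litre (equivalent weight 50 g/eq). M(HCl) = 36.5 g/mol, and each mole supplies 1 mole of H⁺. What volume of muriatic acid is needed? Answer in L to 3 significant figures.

(a) 6.74 ppm; (b) 187 L

(a) Mass of solution: 15.5 L × 1000 mL/L × 1.2 g/mL = 18,600 g.
(a) Available chlorine delivered: 18,600 g × 0.104 = 1934 g as Cl₂.
(a) Concentration rise: 1934 g / 305,000 L = 6.342 mg/L = 6.34 ppm.
(a) Final FC: 0.4 + 6.34 = 6.74 ppm.

(b) Volume: 227,000 US gal × 3.785 L/gal = 859,195 L.
(b) Alkalinity to neutralize: (229 − 161) = 68 mg/L as CaCO₃ × 859,195 L = 58,430 g as CaCO₃.
(b) Equivalents of H⁺ required: 58,430 ÷ 50 g/eq = 1169 eq = 1169 mol HCl.
(b) Mass of HCl: 1169 × 36.5 = 42,650 g.
(b) Mass of 20.2% solution: 42,650 / 0.202 = 211,100 g.
(b) Volume: 211,100 g ÷ 1.13 g/mL = 186,900 mL.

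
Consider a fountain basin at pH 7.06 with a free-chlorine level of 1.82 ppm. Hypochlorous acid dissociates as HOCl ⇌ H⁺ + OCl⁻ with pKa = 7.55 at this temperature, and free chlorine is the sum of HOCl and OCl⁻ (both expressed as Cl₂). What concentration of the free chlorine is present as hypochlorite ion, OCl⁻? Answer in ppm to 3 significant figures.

[OCl⁻]/[HOCl] = 10^(pH − pKa) = 10^(7.06 − 7.55) = 10^-0.49 = 0.3236.
Fraction as HOCl = 1 / (1 + 0.3236) = 0.7555.
OCl⁻ = (1 − 0.7555) × 1.82 ppm = 0.445 ppm.

0.445 ppm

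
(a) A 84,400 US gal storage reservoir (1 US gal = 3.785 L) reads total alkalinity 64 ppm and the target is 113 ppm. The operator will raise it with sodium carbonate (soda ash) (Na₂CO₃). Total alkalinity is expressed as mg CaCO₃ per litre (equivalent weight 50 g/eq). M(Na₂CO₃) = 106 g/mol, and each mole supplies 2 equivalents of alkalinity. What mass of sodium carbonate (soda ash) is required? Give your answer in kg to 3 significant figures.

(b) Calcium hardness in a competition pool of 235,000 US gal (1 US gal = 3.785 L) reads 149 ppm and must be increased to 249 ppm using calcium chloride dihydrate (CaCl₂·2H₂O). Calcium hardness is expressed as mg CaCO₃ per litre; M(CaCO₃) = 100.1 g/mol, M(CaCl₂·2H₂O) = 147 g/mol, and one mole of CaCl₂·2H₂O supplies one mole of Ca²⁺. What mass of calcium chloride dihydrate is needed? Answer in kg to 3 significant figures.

(a) Volume: 84,400 US gal × 3.785 L/gal = 319,454 L.
(a) Alkalinity to add: (113 − 64) = 49 mg/L as CaCO₃ × 319,454 L = 15,650 g as CaCO₃.
(a) Equivalents: 15,650 g ÷ 50 g/eq = 313.1 eq.
(a) Each mole of Na₂CO₃ supplies 2 eq, so 313.1 / 2 = 156.5 mol.
(a) Mass: 156.5 mol × 106 g/mol = 16,590 g.

(b) Volume: 235,000 US gal × 3.785 L/gal = 889,475 L.
(b) Hardness to add: (249 − 149) = 100 mg/L as CaCO₃ × 889,475 L = 88,950 g as CaCO₃.
(b) Moles of Ca²⁺ (1 mol Ca²⁺ ≡ 1 mol CaCO₃): 88,950 / 100.1 g/mol = 888.6 mol.
(b) Mass of CaCl₂·2H₂O: 888.6 × 147 = 130,600 g.

(a) 16.6 kg; (b) 131 kg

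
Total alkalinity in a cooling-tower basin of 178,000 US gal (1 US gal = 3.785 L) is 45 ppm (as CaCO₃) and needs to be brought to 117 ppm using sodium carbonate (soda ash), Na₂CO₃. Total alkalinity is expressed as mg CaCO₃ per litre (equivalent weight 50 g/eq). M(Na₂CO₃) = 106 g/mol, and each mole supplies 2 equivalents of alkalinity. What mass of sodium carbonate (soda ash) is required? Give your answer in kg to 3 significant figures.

Volume: 178,000 US gal × 3.785 L/gal = 673,730 L.
Alkalinity to add: (117 − 45) = 72 mg/L as CaCO₃ × 673,730 L = 48,510 g as CaCO₃.
Equivalents: 48,510 g ÷ 50 g/eq = 970.2 eq.
Each mole of Na₂CO₃ supplies 2 eq, so 970.2 / 2 = 485.1 mol.
Mass: 485.1 mol × 106 g/mol = 51,420 g.

51.4 kg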